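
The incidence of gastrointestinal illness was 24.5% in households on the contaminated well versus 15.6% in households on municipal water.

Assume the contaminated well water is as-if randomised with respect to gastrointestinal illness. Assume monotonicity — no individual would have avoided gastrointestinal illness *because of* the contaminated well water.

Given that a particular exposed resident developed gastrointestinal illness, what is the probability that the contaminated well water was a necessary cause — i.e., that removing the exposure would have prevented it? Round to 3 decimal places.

p₁ = 0.245, p₀ = 0.156.
Under exogeneity and monotonicity, PN = (p₁ − p₀) / p₁.
PN = (0.245 − 0.156) / 0.245 = 0.089 / 0.245 ≈ 0.3633

PN ≈ 0.363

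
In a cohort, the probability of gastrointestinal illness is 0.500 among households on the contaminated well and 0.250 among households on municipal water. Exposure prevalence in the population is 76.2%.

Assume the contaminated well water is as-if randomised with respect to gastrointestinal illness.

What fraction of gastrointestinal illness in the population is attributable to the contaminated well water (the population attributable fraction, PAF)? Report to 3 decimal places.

Let p₁ = 0.5, p₀ = 0.25.
Overall risk P(Y=1) = π·p₁ + (1−π)·p₀ = 0.762×0.5 + 0.238×0.25 = 0.4405.
Under exogeneity, PAF = [P(Y=1) − p₀] / P(Y=1).
PAF = (0.4405 − 0.25) / 0.4405 ≈ 0.4325

PAF ≈ 0.432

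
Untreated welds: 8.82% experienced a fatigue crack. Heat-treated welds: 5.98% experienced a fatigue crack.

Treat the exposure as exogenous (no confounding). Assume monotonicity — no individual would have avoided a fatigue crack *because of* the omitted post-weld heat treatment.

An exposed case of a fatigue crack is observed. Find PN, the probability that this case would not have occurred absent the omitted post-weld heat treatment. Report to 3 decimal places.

p₁ = 0.0882, p₀ = 0.0598.
Under exogeneity and monotonicity, PN = (p₁ − p₀) / p₁.
PN = (0.0882 − 0.0598) / 0.0882 = 0.0284 / 0.0882 ≈ 0.3220

PN ≈ 0.322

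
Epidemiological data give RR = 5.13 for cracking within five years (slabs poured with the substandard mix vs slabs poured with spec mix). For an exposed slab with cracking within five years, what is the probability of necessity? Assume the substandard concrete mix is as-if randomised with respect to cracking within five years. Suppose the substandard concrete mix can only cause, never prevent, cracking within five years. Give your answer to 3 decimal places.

Under exogeneity and monotonicity, PN = (RR − 1) / RR = 1 − 1/RR.
PN = (5.13 − 1) / 5.13 = 4.13 / 5.13 ≈ 0.8051

PN ≈ 0.805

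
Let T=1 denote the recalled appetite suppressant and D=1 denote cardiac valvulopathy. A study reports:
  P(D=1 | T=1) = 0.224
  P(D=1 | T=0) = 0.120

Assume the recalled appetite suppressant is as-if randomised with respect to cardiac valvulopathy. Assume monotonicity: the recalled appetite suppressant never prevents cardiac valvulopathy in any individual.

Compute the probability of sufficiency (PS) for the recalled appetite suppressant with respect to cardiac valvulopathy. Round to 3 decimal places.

PS ≈ 0.118

Let p₁ = 0.224, p₀ = 0.12.
Under exogeneity and monotonicity, PS = (p₁ − p₀) / (1 − p₀).
PS = (0.224 − 0.12) / (1 − 0.12) = 0.104 / 0.88 ≈ 0.1182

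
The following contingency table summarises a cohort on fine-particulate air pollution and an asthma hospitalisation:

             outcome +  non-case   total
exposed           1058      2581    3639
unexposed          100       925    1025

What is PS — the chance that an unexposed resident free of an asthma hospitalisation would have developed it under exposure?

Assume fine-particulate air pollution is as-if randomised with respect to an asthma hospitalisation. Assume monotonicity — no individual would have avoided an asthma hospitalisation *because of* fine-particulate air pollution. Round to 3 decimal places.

p₁ = P(outcome | exposed) = 1058/3639 = 0.29074
p₀ = P(outcome | unexposed) = 100/1025 = 0.097561
Under exogeneity and monotonicity, PS = (p₁ − p₀) / (1 − p₀).
PS = (0.29074 − 0.097561) / (1 − 0.097561) = 0.19318 / 0.90244 ≈ 0.2141

PS ≈ 0.214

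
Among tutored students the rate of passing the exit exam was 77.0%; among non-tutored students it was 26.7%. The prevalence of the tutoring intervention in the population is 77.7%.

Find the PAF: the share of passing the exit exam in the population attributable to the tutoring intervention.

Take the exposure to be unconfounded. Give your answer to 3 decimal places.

p₁ = 0.77, p₀ = 0.267.
Overall risk P(Y=1) = π·p₁ + (1−π)·p₀ = 0.777×0.77 + 0.223×0.267 = 0.65783.
Under exogeneity, PAF = [P(Y=1) − p₀] / P(Y=1).
PAF = (0.65783 − 0.267) / 0.65783 ≈ 0.5941

PAF ≈ 0.594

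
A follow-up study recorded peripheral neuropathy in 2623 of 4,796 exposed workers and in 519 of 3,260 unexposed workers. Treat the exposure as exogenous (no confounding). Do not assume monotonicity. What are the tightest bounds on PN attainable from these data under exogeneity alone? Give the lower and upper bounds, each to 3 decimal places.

p₁ = P(outcome | exposed) = 2623/4796 = 0.54691
p₀ = P(outcome | unexposed) = 519/3260 = 0.1592
Under exogeneity alone the bounds on PN are max{0,(p₁−p₀)/p₁} ≤ PN ≤ min{1,(1−p₀)/p₁}.
  lower = (p₁ − p₀)/p₁ = 0.38771 / 0.54691 ≈ 0.7089
  upper = min{1, (1 − p₀)/p₁} = 0.8408 / 0.54691 ≈ 1.5373 → capped at 1

0.709 ≤ PN ≤ 1.000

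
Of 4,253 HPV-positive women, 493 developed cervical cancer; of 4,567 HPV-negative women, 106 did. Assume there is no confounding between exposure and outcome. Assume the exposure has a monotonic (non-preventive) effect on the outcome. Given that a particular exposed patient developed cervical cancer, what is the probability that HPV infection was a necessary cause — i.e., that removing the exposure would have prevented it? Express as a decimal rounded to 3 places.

p₁ = P(outcome | exposed) = 493/4253 = 0.11592
p₀ = P(outcome | unexposed) = 106/4567 = 0.02321
Under exogeneity and monotonicity, PN = (p₁ − p₀) / p₁.
PN = (0.11592 − 0.02321) / 0.11592 = 0.092708 / 0.11592 ≈ 0.7998

PN ≈ 0.800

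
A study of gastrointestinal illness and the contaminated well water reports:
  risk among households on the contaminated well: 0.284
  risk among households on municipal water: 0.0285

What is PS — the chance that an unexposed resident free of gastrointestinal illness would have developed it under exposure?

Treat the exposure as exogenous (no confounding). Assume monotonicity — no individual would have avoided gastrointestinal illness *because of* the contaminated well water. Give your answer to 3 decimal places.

PS ≈ 0.263

Let p₁ = 0.284, p₀ = 0.0285.
Under exogeneity and monotonicity, PS = (p₁ − p₀) / (1 − p₀).
PS = (0.284 − 0.0285) / (1 − 0.0285) = 0.2555 / 0.9715 ≈ 0.2630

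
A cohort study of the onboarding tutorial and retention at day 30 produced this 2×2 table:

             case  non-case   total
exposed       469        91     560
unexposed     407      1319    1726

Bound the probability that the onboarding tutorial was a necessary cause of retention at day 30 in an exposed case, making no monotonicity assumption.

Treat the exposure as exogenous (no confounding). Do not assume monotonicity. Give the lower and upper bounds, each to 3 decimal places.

p₁ = P(outcome | exposed) = 469/560 = 0.8375
p₀ = P(outcome | unexposed) = 407/1726 = 0.23581
Under exogeneity alone the bounds on PN are max{0,(p₁−p₀)/p₁} ≤ PN ≤ min{1,(1−p₀)/p₁}.
  lower = (p₁ − p₀)/p₁ = 0.60169 / 0.8375 ≈ 0.7184
  upper = min{1, (1 − p₀)/p₁} = 0.76419 / 0.8375 ≈ 0.9125

0.718 ≤ PN ≤ 0.912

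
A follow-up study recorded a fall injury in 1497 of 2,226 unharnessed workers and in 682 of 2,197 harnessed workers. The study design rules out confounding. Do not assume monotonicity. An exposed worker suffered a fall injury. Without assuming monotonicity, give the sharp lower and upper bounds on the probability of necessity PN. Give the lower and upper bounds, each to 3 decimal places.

0.538 ≤ PN ≤ 1.000

p₁ = P(outcome | exposed) = 1497/2226 = 0.67251
p₀ = P(outcome | unexposed) = 682/2197 = 0.31042
Under exogeneity alone the bounds on PN are max{0,(p₁−p₀)/p₁} ≤ PN ≤ min{1,(1−p₀)/p₁}.
  lower = (p₁ − p₀)/p₁ = 0.36208 / 0.67251 ≈ 0.5384
  upper = min{1, (1 − p₀)/p₁} = 0.68958 / 0.67251 ≈ 1.0254 → capped at 1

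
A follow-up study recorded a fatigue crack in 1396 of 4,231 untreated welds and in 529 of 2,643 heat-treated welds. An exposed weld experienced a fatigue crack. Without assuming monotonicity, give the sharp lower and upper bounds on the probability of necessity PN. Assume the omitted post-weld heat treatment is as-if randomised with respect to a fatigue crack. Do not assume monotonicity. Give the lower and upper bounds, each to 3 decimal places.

0.393 ≤ PN ≤ 1.000

p₁ = P(outcome | exposed) = 1396/4231 = 0.32995
p₀ = P(outcome | unexposed) = 529/2643 = 0.20015
Under exogeneity alone the bounds on PN are max{0,(p₁−p₀)/p₁} ≤ PN ≤ min{1,(1−p₀)/p₁}.
  lower = (p₁ − p₀)/p₁ = 0.12979 / 0.32995 ≈ 0.3934
  upper = min{1, (1 − p₀)/p₁} = 0.79985 / 0.32995 ≈ 2.4242 → capped at 1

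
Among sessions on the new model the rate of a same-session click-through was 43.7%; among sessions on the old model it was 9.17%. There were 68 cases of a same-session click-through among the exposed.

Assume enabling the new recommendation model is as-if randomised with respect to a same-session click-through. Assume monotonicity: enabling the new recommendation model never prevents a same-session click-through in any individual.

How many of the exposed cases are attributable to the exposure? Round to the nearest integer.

about 54 cases

p₁ = 0.437, p₀ = 0.0917.
PN = (p₁ − p₀)/p₁ = (0.437 − 0.0917) / 0.437 ≈ 0.79016.
Attributable cases ≈ PN × (exposed cases) = 0.79016 × 68 ≈ 53.73.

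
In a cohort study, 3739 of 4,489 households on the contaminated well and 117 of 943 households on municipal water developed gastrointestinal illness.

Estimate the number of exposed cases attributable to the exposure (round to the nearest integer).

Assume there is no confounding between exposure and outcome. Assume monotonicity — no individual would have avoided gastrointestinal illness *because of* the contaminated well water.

p₁ = P(outcome | exposed) = 3739/4489 = 0.83292
p₀ = P(outcome | unexposed) = 117/943 = 0.12407
PN = (p₁ − p₀)/p₁ = (0.83292 − 0.12407) / 0.83292 ≈ 0.85104.
Attributable cases ≈ PN × (exposed cases) = 0.85104 × 3739 ≈ 3182.04.

about 3182 cases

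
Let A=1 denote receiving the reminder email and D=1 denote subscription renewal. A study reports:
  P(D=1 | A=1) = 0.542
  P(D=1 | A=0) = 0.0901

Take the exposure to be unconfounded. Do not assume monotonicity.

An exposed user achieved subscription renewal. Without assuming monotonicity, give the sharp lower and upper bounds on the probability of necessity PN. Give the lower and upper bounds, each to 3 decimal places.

Let p₁ = 0.542, p₀ = 0.0901.
Under exogeneity alone the bounds on PN are max{0,(p₁−p₀)/p₁} ≤ PN ≤ min{1,(1−p₀)/p₁}.
  lower = (p₁ − p₀)/p₁ = 0.4519 / 0.542 ≈ 0.8338
  upper = min{1, (1 − p₀)/p₁} = 0.9099 / 0.542 ≈ 1.6788 → capped at 1

0.834 ≤ PN ≤ 1.000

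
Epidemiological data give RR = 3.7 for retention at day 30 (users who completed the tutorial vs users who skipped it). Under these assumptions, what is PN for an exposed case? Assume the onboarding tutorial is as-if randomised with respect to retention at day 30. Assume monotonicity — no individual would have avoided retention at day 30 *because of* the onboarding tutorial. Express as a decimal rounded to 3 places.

PN ≈ 0.730

Under exogeneity and monotonicity, PN = (RR − 1) / RR = 1 − 1/RR.
PN = (3.7 − 1) / 3.7 = 2.7 / 3.7 ≈ 0.7297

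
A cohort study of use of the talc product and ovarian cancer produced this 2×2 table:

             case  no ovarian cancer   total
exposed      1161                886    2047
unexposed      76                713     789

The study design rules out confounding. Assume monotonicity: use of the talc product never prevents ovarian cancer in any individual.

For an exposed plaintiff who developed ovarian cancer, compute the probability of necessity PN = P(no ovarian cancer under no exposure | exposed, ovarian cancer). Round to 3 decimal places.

PN ≈ 0.830

p₁ = P(outcome | exposed) = 1161/2047 = 0.56717
p₀ = P(outcome | unexposed) = 76/789 = 0.096324
Under exogeneity and monotonicity, PN = (p₁ − p₀) / p₁.
PN = (0.56717 − 0.096324) / 0.56717 = 0.47085 / 0.56717 ≈ 0.8302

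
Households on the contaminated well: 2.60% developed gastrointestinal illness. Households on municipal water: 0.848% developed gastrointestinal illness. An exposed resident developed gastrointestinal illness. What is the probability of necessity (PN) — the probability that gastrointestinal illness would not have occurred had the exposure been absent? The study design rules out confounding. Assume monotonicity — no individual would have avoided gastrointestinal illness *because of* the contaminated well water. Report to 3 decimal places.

p₁ = 0.026, p₀ = 0.00848.
Under exogeneity and monotonicity, PN = (p₁ − p₀) / p₁.
PN = (0.026 − 0.00848) / 0.026 = 0.01752 / 0.026 ≈ 0.6738

PN ≈ 0.674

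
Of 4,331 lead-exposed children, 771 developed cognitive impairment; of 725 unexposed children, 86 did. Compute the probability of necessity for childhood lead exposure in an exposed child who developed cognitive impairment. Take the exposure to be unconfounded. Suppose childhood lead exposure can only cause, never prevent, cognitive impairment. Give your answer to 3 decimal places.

p₁ = P(outcome | exposed) = 771/4331 = 0.17802
p₀ = P(outcome | unexposed) = 86/725 = 0.11862
Under exogeneity and monotonicity, PN = (p₁ − p₀) / p₁.
PN = (0.17802 − 0.11862) / 0.17802 = 0.059398 / 0.17802 ≈ 0.3337

PN ≈ 0.334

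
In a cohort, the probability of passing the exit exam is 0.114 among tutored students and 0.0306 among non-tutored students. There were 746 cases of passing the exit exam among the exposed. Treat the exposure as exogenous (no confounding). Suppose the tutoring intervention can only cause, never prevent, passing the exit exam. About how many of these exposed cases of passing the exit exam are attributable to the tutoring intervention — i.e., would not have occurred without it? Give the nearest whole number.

Let p₁ = 0.114, p₀ = 0.0306.
PN = (p₁ − p₀)/p₁ = (0.114 − 0.0306) / 0.114 ≈ 0.73158.
Attributable cases ≈ PN × (exposed cases) = 0.73158 × 746 ≈ 545.76.

about 546 cases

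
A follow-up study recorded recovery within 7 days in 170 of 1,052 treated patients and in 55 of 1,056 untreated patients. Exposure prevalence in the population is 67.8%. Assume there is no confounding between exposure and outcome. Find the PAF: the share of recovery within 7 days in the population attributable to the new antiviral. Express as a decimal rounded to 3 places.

PAF ≈ 0.588

p₁ = P(outcome | exposed) = 170/1052 = 0.1616
p₀ = P(outcome | unexposed) = 55/1056 = 0.052083
Overall risk P(Y=1) = π·p₁ + (1−π)·p₀ = 0.678×0.1616 + 0.322×0.052083 = 0.12633.
Under exogeneity, PAF = [P(Y=1) − p₀] / P(Y=1).
PAF = (0.12633 − 0.052083) / 0.12633 ≈ 0.5877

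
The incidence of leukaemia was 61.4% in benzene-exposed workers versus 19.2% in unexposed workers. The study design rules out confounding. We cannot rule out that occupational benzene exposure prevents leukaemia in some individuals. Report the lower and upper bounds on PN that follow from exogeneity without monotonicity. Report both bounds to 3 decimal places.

0.687 ≤ PN ≤ 1.000

p₁ = 0.614, p₀ = 0.192.
Under exogeneity alone the bounds on PN are max{0,(p₁−p₀)/p₁} ≤ PN ≤ min{1,(1−p₀)/p₁}.
  lower = (p₁ − p₀)/p₁ = 0.422 / 0.614 ≈ 0.6873
  upper = min{1, (1 − p₀)/p₁} = 0.808 / 0.614 ≈ 1.3160 → capped at 1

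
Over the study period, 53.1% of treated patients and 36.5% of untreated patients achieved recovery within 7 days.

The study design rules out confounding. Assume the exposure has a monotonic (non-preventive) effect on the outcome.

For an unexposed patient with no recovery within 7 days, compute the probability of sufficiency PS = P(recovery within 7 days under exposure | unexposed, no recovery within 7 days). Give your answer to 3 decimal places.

p₁ = 0.531, p₀ = 0.365.
Under exogeneity and monotonicity, PS = (p₁ − p₀) / (1 − p₀).
PS = (0.531 − 0.365) / (1 − 0.365) = 0.166 / 0.635 ≈ 0.2614

PS ≈ 0.261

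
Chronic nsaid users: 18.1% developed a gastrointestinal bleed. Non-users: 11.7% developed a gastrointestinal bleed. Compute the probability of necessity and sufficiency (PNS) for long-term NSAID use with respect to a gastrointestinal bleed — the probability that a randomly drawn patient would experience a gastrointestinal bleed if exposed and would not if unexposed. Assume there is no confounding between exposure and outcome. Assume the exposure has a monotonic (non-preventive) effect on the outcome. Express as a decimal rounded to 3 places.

PNS ≈ 0.064

p₁ = 0.181, p₀ = 0.117.
Under exogeneity and monotonicity, PNS = p₁ − p₀.
PNS = 0.181 − 0.117 = 0.064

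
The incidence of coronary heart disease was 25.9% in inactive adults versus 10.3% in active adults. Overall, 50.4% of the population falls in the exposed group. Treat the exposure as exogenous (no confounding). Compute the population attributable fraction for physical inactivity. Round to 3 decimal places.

PAF ≈ 0.433

p₁ = 0.259, p₀ = 0.103.
Overall risk P(Y=1) = π·p₁ + (1−π)·p₀ = 0.504×0.259 + 0.496×0.103 = 0.18162.
Under exogeneity, PAF = [P(Y=1) − p₀] / P(Y=1).
PAF = (0.18162 − 0.103) / 0.18162 ≈ 0.4329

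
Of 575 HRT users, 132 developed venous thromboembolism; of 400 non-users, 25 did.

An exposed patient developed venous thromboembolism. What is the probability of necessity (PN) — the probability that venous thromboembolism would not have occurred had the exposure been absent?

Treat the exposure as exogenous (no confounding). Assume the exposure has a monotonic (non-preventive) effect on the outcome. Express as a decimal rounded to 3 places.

p₁ = P(outcome | exposed) = 132/575 = 0.22957
p₀ = P(outcome | unexposed) = 25/400 = 0.0625
Under exogeneity and monotonicity, PN = (p₁ − p₀) / p₁.
PN = (0.22957 − 0.0625) / 0.22957 = 0.16707 / 0.22957 ≈ 0.7277

PN ≈ 0.728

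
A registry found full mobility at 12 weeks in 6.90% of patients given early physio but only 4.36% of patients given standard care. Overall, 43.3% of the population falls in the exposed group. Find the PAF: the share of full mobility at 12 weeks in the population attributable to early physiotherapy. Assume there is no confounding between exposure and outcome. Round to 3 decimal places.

PAF ≈ 0.201

p₁ = 0.069, p₀ = 0.0436.
Overall risk P(Y=1) = π·p₁ + (1−π)·p₀ = 0.433×0.069 + 0.567×0.0436 = 0.054598.
Under exogeneity, PAF = [P(Y=1) − p₀] / P(Y=1).
PAF = (0.054598 − 0.0436) / 0.054598 ≈ 0.2014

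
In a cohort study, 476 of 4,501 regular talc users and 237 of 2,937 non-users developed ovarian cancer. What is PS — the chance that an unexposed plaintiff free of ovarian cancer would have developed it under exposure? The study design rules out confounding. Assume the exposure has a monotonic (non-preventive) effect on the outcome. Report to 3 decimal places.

p₁ = P(outcome | exposed) = 476/4501 = 0.10575
p₀ = P(outcome | unexposed) = 237/2937 = 0.080695
Under exogeneity and monotonicity, PS = (p₁ − p₀) / (1 − p₀).
PS = (0.10575 − 0.080695) / (1 − 0.080695) = 0.02506 / 0.91931 ≈ 0.0273

PS ≈ 0.027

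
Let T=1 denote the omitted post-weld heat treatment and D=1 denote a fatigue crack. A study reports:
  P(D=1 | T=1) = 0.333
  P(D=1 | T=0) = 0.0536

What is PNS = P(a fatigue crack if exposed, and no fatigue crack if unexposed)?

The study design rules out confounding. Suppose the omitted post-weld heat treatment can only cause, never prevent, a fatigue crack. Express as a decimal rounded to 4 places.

Let p₁ = 0.333, p₀ = 0.0536.
Under exogeneity and monotonicity, PNS = p₁ − p₀.
PNS = 0.333 − 0.0536 = 0.2794

PNS ≈ 0.2794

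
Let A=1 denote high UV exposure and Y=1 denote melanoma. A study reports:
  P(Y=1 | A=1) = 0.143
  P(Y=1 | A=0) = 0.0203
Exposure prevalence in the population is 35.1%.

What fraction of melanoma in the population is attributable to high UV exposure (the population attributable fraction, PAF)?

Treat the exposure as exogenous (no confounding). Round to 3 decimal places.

PAF ≈ 0.680

Let p₁ = 0.143, p₀ = 0.0203.
Overall risk P(Y=1) = π·p₁ + (1−π)·p₀ = 0.351×0.143 + 0.649×0.0203 = 0.063368.
Under exogeneity, PAF = [P(Y=1) − p₀] / P(Y=1).
PAF = (0.063368 − 0.0203) / 0.063368 ≈ 0.6796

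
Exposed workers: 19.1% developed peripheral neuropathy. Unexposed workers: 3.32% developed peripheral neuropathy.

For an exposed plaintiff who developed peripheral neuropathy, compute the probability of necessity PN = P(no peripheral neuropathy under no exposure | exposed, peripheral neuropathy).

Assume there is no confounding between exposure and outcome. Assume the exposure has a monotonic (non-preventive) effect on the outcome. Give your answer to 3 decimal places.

p₁ = 0.191, p₀ = 0.0332.
Under exogeneity and monotonicity, PN = (p₁ − p₀) / p₁.
PN = (0.191 − 0.0332) / 0.191 = 0.1578 / 0.191 ≈ 0.8262

PN ≈ 0.826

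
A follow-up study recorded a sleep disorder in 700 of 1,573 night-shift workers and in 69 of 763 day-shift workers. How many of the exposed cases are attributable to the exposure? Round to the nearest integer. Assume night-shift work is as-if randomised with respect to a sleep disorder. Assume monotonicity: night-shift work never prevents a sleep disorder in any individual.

p₁ = P(outcome | exposed) = 700/1573 = 0.44501
p₀ = P(outcome | unexposed) = 69/763 = 0.090433
PN = (p₁ − p₀)/p₁ = (0.44501 − 0.090433) / 0.44501 ≈ 0.79679.
Attributable cases ≈ PN × (exposed cases) = 0.79679 × 700 ≈ 557.75.

about 558 cases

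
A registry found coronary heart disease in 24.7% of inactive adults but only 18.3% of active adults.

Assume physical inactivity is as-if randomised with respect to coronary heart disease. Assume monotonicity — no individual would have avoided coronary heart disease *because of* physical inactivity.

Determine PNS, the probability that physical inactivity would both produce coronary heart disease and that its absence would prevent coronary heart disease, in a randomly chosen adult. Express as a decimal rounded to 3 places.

PNS ≈ 0.064

p₁ = 0.247, p₀ = 0.183.
Under exogeneity and monotonicity, PNS = p₁ − p₀.
PNS = 0.247 − 0.183 = 0.064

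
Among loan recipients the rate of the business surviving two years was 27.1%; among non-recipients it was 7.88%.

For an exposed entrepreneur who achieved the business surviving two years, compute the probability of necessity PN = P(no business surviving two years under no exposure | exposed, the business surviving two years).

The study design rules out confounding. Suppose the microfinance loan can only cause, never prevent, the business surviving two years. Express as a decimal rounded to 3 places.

p₁ = 0.271, p₀ = 0.0788.
Under exogeneity and monotonicity, PN = (p₁ − p₀) / p₁.
PN = (0.271 − 0.0788) / 0.271 = 0.1922 / 0.271 ≈ 0.7092

PN ≈ 0.709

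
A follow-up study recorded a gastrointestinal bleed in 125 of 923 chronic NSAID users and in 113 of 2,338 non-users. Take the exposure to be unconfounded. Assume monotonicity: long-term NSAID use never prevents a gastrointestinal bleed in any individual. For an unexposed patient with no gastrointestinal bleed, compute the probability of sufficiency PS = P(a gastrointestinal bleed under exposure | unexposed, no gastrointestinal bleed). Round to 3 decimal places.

PS ≈ 0.092

p₁ = P(outcome | exposed) = 125/923 = 0.13543
p₀ = P(outcome | unexposed) = 113/2338 = 0.048332
Under exogeneity and monotonicity, PS = (p₁ − p₀) / (1 − p₀).
PS = (0.13543 − 0.048332) / (1 − 0.048332) = 0.087096 / 0.95167 ≈ 0.0915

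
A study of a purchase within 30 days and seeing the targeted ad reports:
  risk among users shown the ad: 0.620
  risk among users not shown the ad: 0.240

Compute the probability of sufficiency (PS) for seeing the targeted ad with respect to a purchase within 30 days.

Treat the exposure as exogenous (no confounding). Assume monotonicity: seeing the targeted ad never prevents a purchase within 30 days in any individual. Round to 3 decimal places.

PS ≈ 0.500

Let p₁ = 0.62, p₀ = 0.24.
Under exogeneity and monotonicity, PS = (p₁ − p₀) / (1 − p₀).
PS = (0.62 − 0.24) / (1 − 0.24) = 0.38 / 0.76 ≈ 0.5000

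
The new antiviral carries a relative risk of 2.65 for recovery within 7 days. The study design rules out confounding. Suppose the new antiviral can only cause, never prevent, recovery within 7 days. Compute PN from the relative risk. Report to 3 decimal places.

Under exogeneity and monotonicity, PN = (RR − 1) / RR = 1 − 1/RR.
PN = (2.65 − 1) / 2.65 = 1.65 / 2.65 ≈ 0.6226

PN ≈ 0.623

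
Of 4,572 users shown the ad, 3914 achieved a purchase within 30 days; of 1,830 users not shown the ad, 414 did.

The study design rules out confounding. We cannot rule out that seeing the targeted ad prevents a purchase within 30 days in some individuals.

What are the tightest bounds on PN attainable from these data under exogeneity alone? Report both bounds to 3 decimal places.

p₁ = P(outcome | exposed) = 3914/4572 = 0.85608
p₀ = P(outcome | unexposed) = 414/1830 = 0.22623
Under exogeneity alone the bounds on PN are max{0,(p₁−p₀)/p₁} ≤ PN ≤ min{1,(1−p₀)/p₁}.
  lower = (p₁ − p₀)/p₁ = 0.62985 / 0.85608 ≈ 0.7357
  upper = min{1, (1 − p₀)/p₁} = 0.77377 / 0.85608 ≈ 0.9039

0.736 ≤ PN ≤ 0.904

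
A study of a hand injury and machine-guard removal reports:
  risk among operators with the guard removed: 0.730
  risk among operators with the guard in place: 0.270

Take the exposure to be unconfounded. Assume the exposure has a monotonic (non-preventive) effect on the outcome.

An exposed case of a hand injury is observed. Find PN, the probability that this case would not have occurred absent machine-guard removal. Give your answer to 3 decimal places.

PN ≈ 0.630

Let p₁ = 0.73, p₀ = 0.27.
Under exogeneity and monotonicity, PN = (p₁ − p₀) / p₁.
PN = (0.73 − 0.27) / 0.73 = 0.46 / 0.73 ≈ 0.6301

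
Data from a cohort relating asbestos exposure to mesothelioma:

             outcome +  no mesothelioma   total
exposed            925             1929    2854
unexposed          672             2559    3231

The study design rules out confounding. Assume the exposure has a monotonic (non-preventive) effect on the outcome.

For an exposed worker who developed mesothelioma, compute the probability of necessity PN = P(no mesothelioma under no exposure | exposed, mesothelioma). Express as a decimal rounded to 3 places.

PN ≈ 0.358

p₁ = P(outcome | exposed) = 925/2854 = 0.32411
p₀ = P(outcome | unexposed) = 672/3231 = 0.20799
Under exogeneity and monotonicity, PN = (p₁ − p₀)/p₁.
PN = (0.32411 − 0.20799) / 0.32411 ≈ 0.3583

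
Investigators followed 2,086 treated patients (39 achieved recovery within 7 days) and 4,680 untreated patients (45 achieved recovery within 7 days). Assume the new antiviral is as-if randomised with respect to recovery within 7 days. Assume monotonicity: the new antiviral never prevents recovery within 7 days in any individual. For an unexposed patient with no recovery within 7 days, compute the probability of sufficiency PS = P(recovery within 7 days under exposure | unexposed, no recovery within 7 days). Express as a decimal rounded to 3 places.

PS ≈ 0.009

p₁ = P(outcome | exposed) = 39/2086 = 0.018696
p₀ = P(outcome | unexposed) = 45/4680 = 0.0096154
Under exogeneity and monotonicity, PS = (p₁ − p₀) / (1 − p₀).
PS = (0.018696 − 0.0096154) / (1 − 0.0096154) = 0.0090807 / 0.99038 ≈ 0.0092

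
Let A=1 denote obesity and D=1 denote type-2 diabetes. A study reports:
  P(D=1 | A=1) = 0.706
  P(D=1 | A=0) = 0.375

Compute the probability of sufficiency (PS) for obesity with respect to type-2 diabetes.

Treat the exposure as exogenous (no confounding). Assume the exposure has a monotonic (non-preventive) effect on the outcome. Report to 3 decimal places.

Let p₁ = 0.706, p₀ = 0.375.
Under exogeneity and monotonicity, PS = (p₁ − p₀) / (1 − p₀).
PS = (0.706 − 0.375) / (1 − 0.375) = 0.331 / 0.625 ≈ 0.5296

PS ≈ 0.530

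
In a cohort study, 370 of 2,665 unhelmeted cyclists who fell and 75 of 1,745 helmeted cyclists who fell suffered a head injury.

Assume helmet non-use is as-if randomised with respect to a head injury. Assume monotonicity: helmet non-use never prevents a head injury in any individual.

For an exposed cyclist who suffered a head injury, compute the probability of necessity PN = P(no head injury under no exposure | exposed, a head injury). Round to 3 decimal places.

p₁ = P(outcome | exposed) = 370/2665 = 0.13884
p₀ = P(outcome | unexposed) = 75/1745 = 0.04298
Under exogeneity and monotonicity, PN = (p₁ − p₀) / p₁.
PN = (0.13884 − 0.04298) / 0.13884 = 0.095857 / 0.13884 ≈ 0.6904

PN ≈ 0.690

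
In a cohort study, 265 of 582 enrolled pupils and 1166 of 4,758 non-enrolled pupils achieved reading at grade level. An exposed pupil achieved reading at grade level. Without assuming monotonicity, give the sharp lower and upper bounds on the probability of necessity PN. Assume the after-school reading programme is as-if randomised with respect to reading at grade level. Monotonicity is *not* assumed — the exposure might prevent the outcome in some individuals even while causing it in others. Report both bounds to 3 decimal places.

0.462 ≤ PN ≤ 1.000

p₁ = P(outcome | exposed) = 265/582 = 0.45533
p₀ = P(outcome | unexposed) = 1166/4758 = 0.24506
Under exogeneity alone the bounds on PN are max{0,(p₁−p₀)/p₁} ≤ PN ≤ min{1,(1−p₀)/p₁}.
  lower = (p₁ − p₀)/p₁ = 0.21027 / 0.45533 ≈ 0.4618
  upper = min{1, (1 − p₀)/p₁} = 0.75494 / 0.45533 ≈ 1.6580 → capped at 1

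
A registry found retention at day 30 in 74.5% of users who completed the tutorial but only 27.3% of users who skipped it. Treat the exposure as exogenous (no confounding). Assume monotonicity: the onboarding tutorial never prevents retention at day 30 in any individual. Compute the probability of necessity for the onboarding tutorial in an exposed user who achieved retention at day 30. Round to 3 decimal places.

p₁ = 0.745, p₀ = 0.273.
Under exogeneity and monotonicity, PN = (p₁ − p₀) / p₁.
PN = (0.745 − 0.273) / 0.745 = 0.472 / 0.745 ≈ 0.6336

PN ≈ 0.634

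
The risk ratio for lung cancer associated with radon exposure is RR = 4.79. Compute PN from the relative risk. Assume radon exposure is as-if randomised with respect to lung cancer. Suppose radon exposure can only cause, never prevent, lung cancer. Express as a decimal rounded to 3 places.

PN ≈ 0.791

Under exogeneity and monotonicity, PN = (RR − 1) / RR = 1 − 1/RR.
PN = (4.79 − 1) / 4.79 = 3.79 / 4.79 ≈ 0.7912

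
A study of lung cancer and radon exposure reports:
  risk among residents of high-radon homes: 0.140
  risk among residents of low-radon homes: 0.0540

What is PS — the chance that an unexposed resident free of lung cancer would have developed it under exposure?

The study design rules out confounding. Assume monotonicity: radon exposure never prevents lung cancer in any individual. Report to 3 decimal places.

PS ≈ 0.091

Let p₁ = 0.14, p₀ = 0.054.
Under exogeneity and monotonicity, PS = (p₁ − p₀) / (1 − p₀).
PS = (0.14 − 0.054) / (1 − 0.054) = 0.086 / 0.946 ≈ 0.0909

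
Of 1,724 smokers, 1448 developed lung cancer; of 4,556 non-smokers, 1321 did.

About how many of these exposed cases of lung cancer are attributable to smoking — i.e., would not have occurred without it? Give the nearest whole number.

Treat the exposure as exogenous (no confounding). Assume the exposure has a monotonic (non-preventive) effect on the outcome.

p₁ = P(outcome | exposed) = 1448/1724 = 0.83991
p₀ = P(outcome | unexposed) = 1321/4556 = 0.28995
PN = (p₁ − p₀)/p₁ = (0.83991 − 0.28995) / 0.83991 ≈ 0.65479.
Attributable cases ≈ PN × (exposed cases) = 0.65479 × 1448 ≈ 948.13.

about 948 cases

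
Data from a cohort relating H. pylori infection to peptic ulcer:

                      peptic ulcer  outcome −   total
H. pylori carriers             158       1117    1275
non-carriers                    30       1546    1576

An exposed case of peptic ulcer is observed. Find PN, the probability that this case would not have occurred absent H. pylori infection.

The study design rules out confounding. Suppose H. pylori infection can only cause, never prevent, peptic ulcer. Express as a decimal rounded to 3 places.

PN ≈ 0.846

p₁ = P(outcome | exposed) = 158/1275 = 0.12392
p₀ = P(outcome | unexposed) = 30/1576 = 0.019036
Under exogeneity and monotonicity, PN = (p₁ − p₀) / p₁.
PN = (0.12392 − 0.019036) / 0.12392 = 0.10489 / 0.12392 ≈ 0.8464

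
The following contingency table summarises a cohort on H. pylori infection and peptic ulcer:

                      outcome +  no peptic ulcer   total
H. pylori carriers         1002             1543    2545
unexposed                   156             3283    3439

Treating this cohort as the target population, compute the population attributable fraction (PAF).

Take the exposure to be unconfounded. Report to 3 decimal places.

PAF ≈ 0.766

p₁ = P(outcome | exposed) = 1002/2545 = 0.39371
p₀ = P(outcome | unexposed) = 156/3439 = 0.045362
Exposure prevalence π = 2545/5984 = 0.4253; overall risk P(Y=1) = 0.19352.
Under exogeneity, PAF = [P(Y=1) − p₀]/P(Y=1).
PAF = (0.19352 − 0.045362) / 0.19352 ≈ 0.7656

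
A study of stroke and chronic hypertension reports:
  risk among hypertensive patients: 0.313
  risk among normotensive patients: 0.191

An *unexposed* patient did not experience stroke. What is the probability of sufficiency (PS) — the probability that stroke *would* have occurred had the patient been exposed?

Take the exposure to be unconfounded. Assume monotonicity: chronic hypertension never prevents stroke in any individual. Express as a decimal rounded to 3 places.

Let p₁ = 0.313, p₀ = 0.191.
Under exogeneity and monotonicity, PS = (p₁ − p₀) / (1 − p₀).
PS = (0.313 − 0.191) / (1 − 0.191) = 0.122 / 0.809 ≈ 0.1508

PS ≈ 0.151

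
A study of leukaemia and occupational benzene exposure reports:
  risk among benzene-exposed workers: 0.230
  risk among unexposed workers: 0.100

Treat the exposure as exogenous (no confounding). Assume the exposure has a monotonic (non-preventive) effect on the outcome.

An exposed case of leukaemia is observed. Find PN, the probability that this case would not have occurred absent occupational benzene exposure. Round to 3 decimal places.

Let p₁ = 0.23, p₀ = 0.1.
Under exogeneity and monotonicity, PN = (p₁ − p₀) / p₁.
PN = (0.23 − 0.1) / 0.23 = 0.13 / 0.23 ≈ 0.5652

PN ≈ 0.565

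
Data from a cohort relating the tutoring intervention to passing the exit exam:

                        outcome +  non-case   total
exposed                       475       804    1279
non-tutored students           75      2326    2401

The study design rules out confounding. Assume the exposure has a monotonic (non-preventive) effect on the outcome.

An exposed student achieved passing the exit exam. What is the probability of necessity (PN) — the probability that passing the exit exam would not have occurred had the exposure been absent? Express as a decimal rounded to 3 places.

PN ≈ 0.916

p₁ = P(outcome | exposed) = 475/1279 = 0.37138
p₀ = P(outcome | unexposed) = 75/2401 = 0.031237
Under exogeneity and monotonicity, PN = (p₁ − p₀)/p₁.
PN = (0.37138 − 0.031237) / 0.37138 ≈ 0.9159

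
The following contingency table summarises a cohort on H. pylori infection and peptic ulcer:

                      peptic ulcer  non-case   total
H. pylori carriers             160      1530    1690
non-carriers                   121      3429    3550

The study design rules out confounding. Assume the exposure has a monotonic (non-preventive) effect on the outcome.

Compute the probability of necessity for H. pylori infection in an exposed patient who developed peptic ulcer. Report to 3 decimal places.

PN ≈ 0.640

p₁ = P(outcome | exposed) = 160/1690 = 0.094675
p₀ = P(outcome | unexposed) = 121/3550 = 0.034085
Under exogeneity and monotonicity, PN = (p₁ − p₀) / p₁.
PN = (0.094675 − 0.034085) / 0.094675 = 0.06059 / 0.094675 ≈ 0.6400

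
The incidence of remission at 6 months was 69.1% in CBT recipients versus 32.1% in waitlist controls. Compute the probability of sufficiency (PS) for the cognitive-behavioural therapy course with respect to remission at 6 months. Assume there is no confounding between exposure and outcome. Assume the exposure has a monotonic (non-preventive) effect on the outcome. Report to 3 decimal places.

p₁ = 0.691, p₀ = 0.321.
Under exogeneity and monotonicity, PS = (p₁ − p₀) / (1 − p₀).
PS = (0.691 − 0.321) / (1 − 0.321) = 0.37 / 0.679 ≈ 0.5449

PS ≈ 0.545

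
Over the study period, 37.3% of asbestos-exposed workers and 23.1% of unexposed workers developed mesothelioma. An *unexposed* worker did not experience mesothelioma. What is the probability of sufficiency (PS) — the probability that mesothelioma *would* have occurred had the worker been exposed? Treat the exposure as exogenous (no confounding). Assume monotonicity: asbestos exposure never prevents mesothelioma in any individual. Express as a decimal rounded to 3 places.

p₁ = 0.373, p₀ = 0.231.
Under exogeneity and monotonicity, PS = (p₁ − p₀) / (1 − p₀).
PS = (0.373 − 0.231) / (1 − 0.231) = 0.142 / 0.769 ≈ 0.1847

PS ≈ 0.185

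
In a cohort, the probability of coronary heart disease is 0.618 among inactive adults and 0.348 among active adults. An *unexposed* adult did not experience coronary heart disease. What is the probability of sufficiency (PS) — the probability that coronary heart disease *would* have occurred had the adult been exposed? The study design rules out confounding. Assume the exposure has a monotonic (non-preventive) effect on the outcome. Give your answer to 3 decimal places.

PS ≈ 0.414

Let p₁ = 0.618, p₀ = 0.348.
Under exogeneity and monotonicity, PS = (p₁ − p₀) / (1 − p₀).
PS = (0.618 − 0.348) / (1 − 0.348) = 0.27 / 0.652 ≈ 0.4141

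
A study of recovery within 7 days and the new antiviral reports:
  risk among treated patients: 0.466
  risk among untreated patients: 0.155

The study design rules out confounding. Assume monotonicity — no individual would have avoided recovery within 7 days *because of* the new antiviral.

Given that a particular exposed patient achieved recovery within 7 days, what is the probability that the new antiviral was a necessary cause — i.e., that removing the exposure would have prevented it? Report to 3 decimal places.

PN ≈ 0.667

Let p₁ = 0.466, p₀ = 0.155.
Under exogeneity and monotonicity, PN = (p₁ − p₀) / p₁.
PN = (0.466 − 0.155) / 0.466 = 0.311 / 0.466 ≈ 0.6674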